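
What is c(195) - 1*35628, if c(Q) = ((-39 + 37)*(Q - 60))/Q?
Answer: -463182/13 ≈ -35629.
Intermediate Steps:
c(Q) = (120 - 2*Q)/Q (c(Q) = (-2*(-60 + Q))/Q = (120 - 2*Q)/Q)
c(195) - 1*35628 = (-2 + 120/195) - 1*35628 = (-2 + 120*(1/195)) - 35628 = (-2 + 8/13) - 35628 = -18/13 - 35628 = -463182/13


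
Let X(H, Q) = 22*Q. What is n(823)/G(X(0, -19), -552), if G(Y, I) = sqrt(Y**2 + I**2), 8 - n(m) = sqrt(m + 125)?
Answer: sqrt(119857)*(4 - sqrt(237))/119857 ≈ -0.032914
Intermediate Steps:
n(m) = 8 - sqrt(125 + m) (n(m) = 8 - sqrt(m + 125) = 8 - sqrt(125 + m))
G(Y, I) = sqrt(I**2 + Y**2)
n(823)/G(X(0, -19), -552) = (8 - sqrt(125 + 823))/(sqrt((-552)**2 + (22*(-19))**2)) = (8 - sqrt(948))/(sqrt(304704 + (-418)**2)) = (8 - 2*sqrt(237))/(sqrt(304704 + 174724)) = (8 - 2*sqrt(237))/(sqrt(479428)) = (8 - 2*sqrt(237))/((2*sqrt(119857))) = (8 - 2*sqrt(237))*(sqrt(119857)/239714) = sqrt(119857)*(8 - 2*sqrt(237))/239714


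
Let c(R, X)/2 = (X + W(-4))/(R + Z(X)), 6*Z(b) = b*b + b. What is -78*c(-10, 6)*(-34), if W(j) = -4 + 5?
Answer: -12376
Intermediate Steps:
W(j) = 1
Z(b) = b/6 + b²/6 (Z(b) = (b*b + b)/6 = (b² + b)/6 = (b + b²)/6 = b/6 + b²/6)
c(R, X) = 2*(1 + X)/(R + X*(1 + X)/6) (c(R, X) = 2*((X + 1)/(R + X*(1 + X)/6)) = 2*((1 + X)/(R + X*(1 + X)/6)) = 2*(1 + X)/(R + X*(1 + X)/6))
-78*c(-10, 6)*(-34) = -936*(1 + 6)/(6*(-10) + 6*(1 + 6))*(-34) = -936*7/(-60 + 6*7)*(-34) = -936*7/(-60 + 42)*(-34) = -936*7/(-18)*(-34) = -936*(-1)*7/18*(-34) = -78*(-14/3)*(-34) = 364*(-34) = -12376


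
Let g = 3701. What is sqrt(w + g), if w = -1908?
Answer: sqrt(1793) ≈ 42.344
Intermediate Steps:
sqrt(w + g) = sqrt(-1908 + 3701) = sqrt(1793)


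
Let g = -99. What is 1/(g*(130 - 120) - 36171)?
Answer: -1/37161 ≈ -2.6910e-5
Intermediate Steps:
1/(g*(130 - 120) - 36171) = 1/(-99*(130 - 120) - 36171) = 1/(-99*10 - 36171) = 1/(-990 - 36171) = 1/(-37161) = -1/37161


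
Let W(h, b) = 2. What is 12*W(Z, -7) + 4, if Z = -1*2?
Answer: 28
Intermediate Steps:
Z = -2
12*W(Z, -7) + 4 = 12*2 + 4 = 24 + 4 = 28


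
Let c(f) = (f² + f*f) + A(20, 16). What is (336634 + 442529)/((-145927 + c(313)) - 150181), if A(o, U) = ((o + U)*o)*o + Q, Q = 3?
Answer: -23611/2599 ≈ -9.0846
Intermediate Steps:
A(o, U) = 3 + o²*(U + o) (A(o, U) = ((o + U)*o)*o + 3 = ((U + o)*o)*o + 3 = (o*(U + o))*o + 3 = o²*(U + o) + 3 = 3 + o²*(U + o))
c(f) = 14403 + 2*f² (c(f) = (f² + f*f) + (3 + 20³ + 16*20²) = (f² + f²) + (3 + 8000 + 16*400) = 2*f² + (3 + 8000 + 6400) = 2*f² + 14403 = 14403 + 2*f²)
(336634 + 442529)/((-145927 + c(313)) - 150181) = (336634 + 442529)/((-145927 + (14403 + 2*313²)) - 150181) = 779163/((-145927 + (14403 + 2*97969)) - 150181) = 779163/((-145927 + (14403 + 195938)) - 150181) = 779163/((-145927 + 210341) - 150181) = 779163/(64414 - 150181) = 779163/(-85767) = 779163*(-1/85767) = -23611/2599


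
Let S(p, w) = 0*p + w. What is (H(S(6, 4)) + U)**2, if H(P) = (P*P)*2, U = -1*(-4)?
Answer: 1296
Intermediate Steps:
S(p, w) = w (S(p, w) = 0 + w = w)
U = 4
H(P) = 2*P**2 (H(P) = P**2*2 = 2*P**2)
(H(S(6, 4)) + U)**2 = (2*4**2 + 4)**2 = (2*16 + 4)**2 = (32 + 4)**2 = 36**2 = 1296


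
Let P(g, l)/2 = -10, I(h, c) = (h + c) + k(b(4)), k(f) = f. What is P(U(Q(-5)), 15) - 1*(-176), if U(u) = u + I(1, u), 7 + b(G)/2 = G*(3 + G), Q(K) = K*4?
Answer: 156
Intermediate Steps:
Q(K) = 4*K
b(G) = -14 + 2*G*(3 + G) (b(G) = -14 + 2*(G*(3 + G)) = -14 + 2*G*(3 + G))
I(h, c) = 42 + c + h (I(h, c) = (h + c) + (-14 + 2*4² + 6*4) = (c + h) + (-14 + 2*16 + 24) = (c + h) + (-14 + 32 + 24) = (c + h) + 42 = 42 + c + h)
U(u) = 43 + 2*u (U(u) = u + (42 + u + 1) = u + (43 + u) = 43 + 2*u)
P(g, l) = -20 (P(g, l) = 2*(-10) = -20)
P(U(Q(-5)), 15) - 1*(-176) = -20 - 1*(-176) = -20 + 176 = 156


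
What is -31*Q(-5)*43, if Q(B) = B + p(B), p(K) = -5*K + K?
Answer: -19995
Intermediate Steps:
p(K) = -4*K
Q(B) = -3*B (Q(B) = B - 4*B = -3*B)
-31*Q(-5)*43 = -(-93)*(-5)*43 = -31*15*43 = -465*43 = -19995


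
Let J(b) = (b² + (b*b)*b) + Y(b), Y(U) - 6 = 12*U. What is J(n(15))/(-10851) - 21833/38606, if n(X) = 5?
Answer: -81749593/139637902 ≈ -0.58544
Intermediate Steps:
Y(U) = 6 + 12*U
J(b) = 6 + b² + b³ + 12*b (J(b) = (b² + (b*b)*b) + (6 + 12*b) = (b² + b²*b) + (6 + 12*b) = (b² + b³) + (6 + 12*b) = 6 + b² + b³ + 12*b)
J(n(15))/(-10851) - 21833/38606 = (6 + 5² + 5³ + 12*5)/(-10851) - 21833/38606 = (6 + 25 + 125 + 60)*(-1/10851) - 21833*1/38606 = 216*(-1/10851) - 21833/38606 = -72/3617 - 21833/38606 = -81749593/139637902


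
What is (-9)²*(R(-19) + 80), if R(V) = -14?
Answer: 5346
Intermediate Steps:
(-9)²*(R(-19) + 80) = (-9)²*(-14 + 80) = 81*66 = 5346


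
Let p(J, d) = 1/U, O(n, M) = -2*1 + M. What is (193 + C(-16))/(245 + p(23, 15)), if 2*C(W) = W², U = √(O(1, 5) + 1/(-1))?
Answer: 157290/120049 - 321*√2/120049 ≈ 1.3064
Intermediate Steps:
O(n, M) = -2 + M
U = √2 (U = √((-2 + 5) + 1/(-1)) = √(3 - 1) = √2 ≈ 1.4142)
p(J, d) = √2/2 (p(J, d) = 1/(√2) = √2/2)
C(W) = W²/2
(193 + C(-16))/(245 + p(23, 15)) = (193 + (½)*(-16)²)/(245 + √2/2) = (193 + (½)*256)/(245 + √2/2) = (193 + 128)/(245 + √2/2) = 321/(245 + √2/2)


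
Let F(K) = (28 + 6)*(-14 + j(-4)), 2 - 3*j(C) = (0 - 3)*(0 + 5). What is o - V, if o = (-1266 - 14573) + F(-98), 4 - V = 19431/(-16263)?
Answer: -87427330/5421 ≈ -16128.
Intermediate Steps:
j(C) = 17/3 (j(C) = 2/3 - (0 - 3)*(0 + 5)/3 = 2/3 - (-1)*5 = 2/3 - 1/3*(-15) = 2/3 + 5 = 17/3)
F(K) = -850/3 (F(K) = (28 + 6)*(-14 + 17/3) = 34*(-25/3) = -850/3)
V = 9387/1807 (V = 4 - 19431/(-16263) = 4 - 19431*(-1)/16263 = 4 - 1*(-2159/1807) = 4 + 2159/1807 = 9387/1807 ≈ 5.1948)
o = -48367/3 (o = (-1266 - 14573) - 850/3 = -15839 - 850/3 = -48367/3 ≈ -16122.)
o - V = -48367/3 - 1*9387/1807 = -48367/3 - 9387/1807 = -87427330/5421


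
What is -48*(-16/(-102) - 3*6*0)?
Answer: -128/17 ≈ -7.5294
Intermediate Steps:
-48*(-16/(-102) - 3*6*0) = -48*(-16*(-1/102) - 18*0) = -48*(8/51 + 0) = -48*8/51 = -128/17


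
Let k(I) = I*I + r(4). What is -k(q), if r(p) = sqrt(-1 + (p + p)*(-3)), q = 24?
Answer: -576 - 5*I ≈ -576.0 - 5.0*I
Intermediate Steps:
r(p) = sqrt(-1 - 6*p) (r(p) = sqrt(-1 + (2*p)*(-3)) = sqrt(-1 - 6*p))
k(I) = I**2 + 5*I (k(I) = I*I + sqrt(-1 - 6*4) = I**2 + sqrt(-1 - 24) = I**2 + sqrt(-25) = I**2 + 5*I)
-k(q) = -(24**2 + 5*I) = -(576 + 5*I) = -576 - 5*I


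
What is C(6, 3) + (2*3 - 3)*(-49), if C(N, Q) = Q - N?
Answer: -150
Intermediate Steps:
C(6, 3) + (2*3 - 3)*(-49) = (3 - 1*6) + (2*3 - 3)*(-49) = (3 - 6) + (6 - 3)*(-49) = -3 + 3*(-49) = -3 - 147 = -150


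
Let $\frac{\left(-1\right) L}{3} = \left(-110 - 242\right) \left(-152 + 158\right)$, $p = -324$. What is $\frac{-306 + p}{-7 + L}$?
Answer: $- \frac{630}{6329} \approx -0.099542$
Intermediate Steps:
$L = 6336$ ($L = - 3 \left(-110 - 242\right) \left(-152 + 158\right) = - 3 \left(\left(-352\right) 6\right) = \left(-3\right) \left(-2112\right) = 6336$)
$\frac{-306 + p}{-7 + L} = \frac{-306 - 324}{-7 + 6336} = - \frac{630}{6329}$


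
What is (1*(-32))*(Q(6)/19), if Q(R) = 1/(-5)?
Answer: 32/95 ≈ 0.33684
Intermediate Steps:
Q(R) = -⅕
(1*(-32))*(Q(6)/19) = (1*(-32))*(-⅕/19) = -(-32)/(5*19) = -32*(-1/95) = 32/95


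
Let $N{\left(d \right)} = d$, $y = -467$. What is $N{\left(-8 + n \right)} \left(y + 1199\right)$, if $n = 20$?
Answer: $8784$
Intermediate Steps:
$N{\left(-8 + n \right)} \left(y + 1199\right) = \left(-8 + 20\right) \left(-467 + 1199\right) = 12 \cdot 732 = 8784$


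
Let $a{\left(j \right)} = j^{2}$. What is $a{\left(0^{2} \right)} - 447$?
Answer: $-447$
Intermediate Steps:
$a{\left(0^{2} \right)} - 447 = \left(0^{2}\right)^{2} - 447 = 0^{2} - 447 = 0 - 447 = -447$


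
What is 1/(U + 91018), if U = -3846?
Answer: 1/87172 ≈ 1.1472e-5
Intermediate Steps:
1/(U + 91018) = 1/(-3846 + 91018) = 1/87172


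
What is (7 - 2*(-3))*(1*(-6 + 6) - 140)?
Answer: -1820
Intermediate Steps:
(7 - 2*(-3))*(1*(-6 + 6) - 140) = (7 + 6)*(1*0 - 140) = 13*(0 - 140) = 13*(-140) = -1820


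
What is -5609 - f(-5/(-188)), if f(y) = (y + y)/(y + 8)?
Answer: -8463991/1509 ≈ -5609.0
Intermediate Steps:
f(y) = 2*y/(8 + y) (f(y) = (2*y)/(8 + y) = 2*y/(8 + y))
-5609 - f(-5/(-188)) = -5609 - 2*(-5/(-188))/(8 - 5/(-188)) = -5609 - 2*(-5*(-1/188))/(8 - 5*(-1/188)) = -5609 - 2*5/(188*(8 + 5/188)) = -5609 - 2*5/(188*1509/188) = -5609 - 2*5*188/(188*1509) = -5609 - 1*10/1509 = -5609 - 10/1509 = -8463991/1509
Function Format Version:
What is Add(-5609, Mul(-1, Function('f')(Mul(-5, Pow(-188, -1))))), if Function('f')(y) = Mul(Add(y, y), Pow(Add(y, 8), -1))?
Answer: Rational(-8463991, 1509) ≈ -5609.0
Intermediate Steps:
Function('f')(y) = Mul(2, y, Pow(Add(8, y), -1)) (Function('f')(y) = Mul(Mul(2, y), Pow(Add(8, y), -1)) = Mul(2, y, Pow(Add(8, y), -1)))
Add(-5609, Mul(-1, Function('f')(Mul(-5, Pow(-188, -1))))) = Add(-5609, Mul(-1, Mul(2, Mul(-5, Pow(-188, -1)), Pow(Add(8, Mul(-5, Pow(-188, -1))), -1)))) = Add(-5609, Mul(-1, Mul(2, Mul(-5, Rational(-1, 188)), Pow(Add(8, Mul(-5, Rational(-1, 188))), -1)))) = Add(-5609, Mul(-1, Mul(2, Rational(5, 188), Pow(Add(8, Rational(5, 188)), -1)))) = Add(-5609, Mul(-1, Mul(2, Rational(5, 188), Pow(Rational(1509, 188), -1)))) = Add(-5609, Mul(-1, Mul(2, Rational(5, 188), Rational(188, 1509)))) = Add(-5609, Mul(-1, Rational(10, 1509))) = Add(-5609, Rational(-10, 1509)) = Rational(-8463991, 1509)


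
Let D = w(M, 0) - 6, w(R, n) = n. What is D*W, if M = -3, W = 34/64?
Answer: -51/16 ≈ -3.1875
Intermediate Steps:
W = 17/32 (W = 34*(1/64) = 17/32 ≈ 0.53125)
D = -6 (D = 0 - 6 = -6)
D*W = -6*17/32 = -51/16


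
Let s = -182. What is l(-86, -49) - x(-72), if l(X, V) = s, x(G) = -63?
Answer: -119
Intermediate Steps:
l(X, V) = -182
l(-86, -49) - x(-72) = -182 - 1*(-63) = -182 + 63 = -119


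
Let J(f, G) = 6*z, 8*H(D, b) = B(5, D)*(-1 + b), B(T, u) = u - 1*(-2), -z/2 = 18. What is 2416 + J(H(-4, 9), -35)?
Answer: 2200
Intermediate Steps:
z = -36 (z = -2*18 = -36)
B(T, u) = 2 + u (B(T, u) = u + 2 = 2 + u)
H(D, b) = (-1 + b)*(2 + D)/8 (H(D, b) = ((2 + D)*(-1 + b))/8 = ((-1 + b)*(2 + D))/8 = (-1 + b)*(2 + D)/8)
J(f, G) = -216 (J(f, G) = 6*(-36) = -216)
2416 + J(H(-4, 9), -35) = 2416 - 216 = 2200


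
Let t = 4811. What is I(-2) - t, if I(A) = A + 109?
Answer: -4704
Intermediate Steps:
I(A) = 109 + A
I(-2) - t = (109 - 2) - 1*4811 = 107 - 4811 = -4704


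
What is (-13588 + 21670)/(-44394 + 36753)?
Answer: -898/849 ≈ -1.0577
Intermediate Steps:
(-13588 + 21670)/(-44394 + 36753) = 8082/(-7641) = 8082*(-1/7641) = -898/849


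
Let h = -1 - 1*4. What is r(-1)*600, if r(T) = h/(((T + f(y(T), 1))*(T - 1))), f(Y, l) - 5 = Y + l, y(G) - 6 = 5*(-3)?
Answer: -375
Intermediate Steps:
y(G) = -9 (y(G) = 6 + 5*(-3) = 6 - 15 = -9)
f(Y, l) = 5 + Y + l (f(Y, l) = 5 + (Y + l) = 5 + Y + l)
h = -5 (h = -1 - 4 = -5)
r(T) = -5/((-1 + T)*(-3 + T)) (r(T) = -5*1/((T - 1)*(T + (5 - 9 + 1))) = -5*1/((-1 + T)*(T - 3)) = -5*1/((-1 + T)*(-3 + T)) = -5/((-1 + T)*(-3 + T)))
r(-1)*600 = -5/(3 + (-1)² - 4*(-1))*600 = -5/(3 + 1 + 4)*600 = -5/8*600 = -375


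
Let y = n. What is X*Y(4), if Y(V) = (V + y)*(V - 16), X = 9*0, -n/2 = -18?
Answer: 0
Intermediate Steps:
n = 36 (n = -2*(-18) = 36)
y = 36
X = 0
Y(V) = (-16 + V)*(36 + V) (Y(V) = (V + 36)*(V - 16) = (36 + V)*(-16 + V) = (-16 + V)*(36 + V))
X*Y(4) = 0*(-576 + 4² + 20*4) = 0*(-576 + 16 + 80) = 0*(-480) = 0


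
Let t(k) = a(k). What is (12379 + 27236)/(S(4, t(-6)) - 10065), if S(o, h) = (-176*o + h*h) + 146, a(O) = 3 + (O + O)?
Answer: -13205/3514 ≈ -3.7578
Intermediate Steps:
a(O) = 3 + 2*O
t(k) = 3 + 2*k
S(o, h) = 146 + h² - 176*o (S(o, h) = (-176*o + h²) + 146 = (h² - 176*o) + 146 = 146 + h² - 176*o)
(12379 + 27236)/(S(4, t(-6)) - 10065) = (12379 + 27236)/((146 + (3 + 2*(-6))² - 176*4) - 10065) = 39615/((146 + (3 - 12)² - 704) - 10065) = 39615/((146 + (-9)² - 704) - 10065) = 39615/((146 + 81 - 704) - 10065) = 39615/(-477 - 10065) = 39615/(-10542) = 39615*(-1/10542) = -13205/3514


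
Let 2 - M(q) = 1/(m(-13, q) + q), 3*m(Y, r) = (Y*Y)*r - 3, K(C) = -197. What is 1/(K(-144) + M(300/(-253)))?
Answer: -17453/3403082 ≈ -0.0051286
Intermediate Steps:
m(Y, r) = -1 + r*Y²/3 (m(Y, r) = ((Y*Y)*r - 3)/3 = (Y²*r - 3)/3 = (r*Y² - 3)/3 = (-3 + r*Y²)/3 = -1 + r*Y²/3)
M(q) = 2 - 1/(-1 + 172*q/3) (M(q) = 2 - 1/((-1 + (⅓)*q*(-13)²) + q) = 2 - 1/((-1 + (⅓)*q*169) + q) = 2 - 1/((-1 + 169*q/3) + q) = 2 - 1/(-1 + 172*q/3))
1/(K(-144) + M(300/(-253))) = 1/(-197 + (-9 + 344*(300/(-253)))/(-3 + 172*(300/(-253)))) = 1/(-197 + (-9 + 344*(300*(-1/253)))/(-3 + 172*(300*(-1/253)))) = 1/(-197 + (-9 + 344*(-300/253))/(-3 + 172*(-300/253))) = 1/(-197 + (-9 - 103200/253)/(-3 - 51600/253)) = 1/(-197 - 105477/253/(-52359/253)) = 1/(-197 - 253/52359*(-105477/253)) = 1/(-197 + 35159/17453) = 1/(-3403082/17453) = -17453/3403082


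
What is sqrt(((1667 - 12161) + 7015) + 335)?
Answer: 2*I*sqrt(786) ≈ 56.071*I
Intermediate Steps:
sqrt(((1667 - 12161) + 7015) + 335) = sqrt((-10494 + 7015) + 335) = sqrt(-3479 + 335) = sqrt(-3144) = 2*I*sqrt(786)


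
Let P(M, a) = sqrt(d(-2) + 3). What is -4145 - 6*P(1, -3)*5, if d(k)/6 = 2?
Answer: -4145 - 30*sqrt(15) ≈ -4261.2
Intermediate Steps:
d(k) = 12 (d(k) = 6*2 = 12)
P(M, a) = sqrt(15) (P(M, a) = sqrt(12 + 3) = sqrt(15))
-4145 - 6*P(1, -3)*5 = -4145 - 6*sqrt(15)*5 = -4145 - 30*sqrt(15)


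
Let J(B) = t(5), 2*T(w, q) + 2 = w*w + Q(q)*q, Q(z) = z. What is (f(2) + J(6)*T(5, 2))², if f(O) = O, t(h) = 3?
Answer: 7225/4 ≈ 1806.3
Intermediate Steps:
T(w, q) = -1 + q²/2 + w²/2 (T(w, q) = -1 + (w*w + q*q)/2 = -1 + (w² + q²)/2 = -1 + (q² + w²)/2 = -1 + (q²/2 + w²/2) = -1 + q²/2 + w²/2)
J(B) = 3
(f(2) + J(6)*T(5, 2))² = (2 + 3*(-1 + (½)*2² + (½)*5²))² = (2 + 3*(-1 + (½)*4 + (½)*25))² = (2 + 3*(-1 + 2 + 25/2))² = (2 + 3*(27/2))² = (2 + 81/2)² = (85/2)² = 7225/4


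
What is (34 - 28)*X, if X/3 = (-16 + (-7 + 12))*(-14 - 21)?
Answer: 6930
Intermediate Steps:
X = 1155 (X = 3*((-16 + (-7 + 12))*(-14 - 21)) = 3*((-16 + 5)*(-35)) = 3*(-11*(-35)) = 3*385 = 1155)
(34 - 28)*X = (34 - 28)*1155 = 6*1155 = 6930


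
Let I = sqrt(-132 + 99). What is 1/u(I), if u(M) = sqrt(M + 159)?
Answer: 1/sqrt(159 + I*sqrt(33)) ≈ 0.079266 - 0.001431*I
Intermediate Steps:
I = I*sqrt(33) (I = sqrt(-33) = I*sqrt(33) ≈ 5.7446*I)
u(M) = sqrt(159 + M)
1/u(I) = 1/(sqrt(159 + I*sqrt(33))) = 1/sqrt(159 + I*sqrt(33))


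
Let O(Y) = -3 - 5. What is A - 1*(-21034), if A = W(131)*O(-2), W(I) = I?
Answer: 19986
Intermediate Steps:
O(Y) = -8
A = -1048 (A = 131*(-8) = -1048)
A - 1*(-21034) = -1048 - 1*(-21034) = -1048 + 21034 = 19986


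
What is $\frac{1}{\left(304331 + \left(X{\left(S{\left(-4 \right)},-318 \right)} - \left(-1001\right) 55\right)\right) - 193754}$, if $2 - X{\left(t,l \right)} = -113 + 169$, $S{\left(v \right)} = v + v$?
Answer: $\frac{1}{165578} \approx 6.0395 \cdot 10^{-6}$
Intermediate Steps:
$S{\left(v \right)} = 2 v$
$X{\left(t,l \right)} = -54$ ($X{\left(t,l \right)} = 2 - \left(-113 + 169\right) = 2 - 56 = -54$)
$\frac{1}{\left(304331 + \left(X{\left(S{\left(-4 \right)},-318 \right)} - \left(-1001\right) 55\right)\right) - 193754} = \frac{1}{\left(304331 - \left(54 - 55055\right)\right) - 193754} = \frac{1}{\left(304331 - -55001\right) - 193754} = \frac{1}{\left(304331 + \left(-54 + 55055\right)\right) - 193754} = \frac{1}{\left(304331 + 55001\right) - 193754} = \frac{1}{359332 - 193754} = \frac{1}{165578}$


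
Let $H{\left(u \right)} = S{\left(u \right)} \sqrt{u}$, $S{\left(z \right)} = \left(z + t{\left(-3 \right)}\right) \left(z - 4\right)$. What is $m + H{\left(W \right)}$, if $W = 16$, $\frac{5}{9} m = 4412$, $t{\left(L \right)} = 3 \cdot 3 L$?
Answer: $\frac{37068}{5} \approx 7413.6$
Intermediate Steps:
$t{\left(L \right)} = 9 L$
$S{\left(z \right)} = \left(-27 + z\right) \left(-4 + z\right)$ ($S{\left(z \right)} = \left(z + 9 \left(-3\right)\right) \left(z - 4\right) = \left(z - 27\right) \left(-4 + z\right) = \left(-27 + z\right) \left(-4 + z\right)$)
$m = \frac{39708}{5}$ ($m = \frac{9}{5} \cdot 4412 = \frac{39708}{5} \approx 7941.6$)
$H{\left(u \right)} = \sqrt{u} \left(108 + u^{2} - 31 u\right)$ ($H{\left(u \right)} = \left(108 + u^{2} - 31 u\right) \sqrt{u} = \sqrt{u} \left(108 + u^{2} - 31 u\right)$)
$m + H{\left(W \right)} = \frac{39708}{5} + \sqrt{16} \left(108 + 16^{2} - 496\right) = \frac{39708}{5} + 4 \left(108 + 256 - 496\right) = \frac{39708}{5} + 4 \left(-132\right) = \frac{39708}{5} - 528 = \frac{37068}{5}$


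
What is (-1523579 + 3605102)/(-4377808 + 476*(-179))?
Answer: -90501/194044 ≈ -0.46639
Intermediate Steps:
(-1523579 + 3605102)/(-4377808 + 476*(-179)) = 2081523/(-4377808 - 85204) = 2081523/(-4463012) = 2081523*(-1/4463012) = -90501/194044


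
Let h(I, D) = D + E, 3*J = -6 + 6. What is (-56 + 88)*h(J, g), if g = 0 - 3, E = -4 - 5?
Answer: -384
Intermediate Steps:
E = -9
g = -3
J = 0 (J = (-6 + 6)/3 = (⅓)*0 = 0)
h(I, D) = -9 + D (h(I, D) = D - 9 = -9 + D)
(-56 + 88)*h(J, g) = (-56 + 88)*(-9 - 3) = 32*(-12) = -384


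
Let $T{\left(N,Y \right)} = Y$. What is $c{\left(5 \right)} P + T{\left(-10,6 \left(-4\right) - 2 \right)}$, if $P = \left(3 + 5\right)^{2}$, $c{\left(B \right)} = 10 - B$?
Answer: $294$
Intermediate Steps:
$P = 64$ ($P = 8^{2} = 64$)
$c{\left(5 \right)} P + T{\left(-10,6 \left(-4\right) - 2 \right)} = \left(10 - 5\right) 64 + \left(6 \left(-4\right) - 2\right) = \left(10 - 5\right) 64 - 26 = 5 \cdot 64 - 26 = 320 - 26 = 294$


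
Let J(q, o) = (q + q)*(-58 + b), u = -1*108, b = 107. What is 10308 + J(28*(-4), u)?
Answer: -668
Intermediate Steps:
u = -108
J(q, o) = 98*q (J(q, o) = (q + q)*(-58 + 107) = (2*q)*49 = 98*q)
10308 + J(28*(-4), u) = 10308 + 98*(28*(-4)) = 10308 + 98*(-112) = 10308 - 10976 = -668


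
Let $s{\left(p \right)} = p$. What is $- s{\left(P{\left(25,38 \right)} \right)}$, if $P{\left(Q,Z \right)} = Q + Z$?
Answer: $-63$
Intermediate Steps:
$- s{\left(P{\left(25,38 \right)} \right)} = - (25 + 38) = \left(-1\right) 63 = -63$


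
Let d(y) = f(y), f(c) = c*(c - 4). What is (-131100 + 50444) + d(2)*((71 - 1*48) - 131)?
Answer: -80224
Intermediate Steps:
f(c) = c*(-4 + c)
d(y) = y*(-4 + y)
(-131100 + 50444) + d(2)*((71 - 1*48) - 131) = (-131100 + 50444) + (2*(-4 + 2))*((71 - 1*48) - 131) = -80656 + (2*(-2))*((71 - 48) - 131) = -80656 - 4*(23 - 131) = -80656 - 4*(-108) = -80656 + 432 = -80224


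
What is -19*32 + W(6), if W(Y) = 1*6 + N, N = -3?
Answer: -605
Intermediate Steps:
W(Y) = 3 (W(Y) = 1*6 - 3 = 6 - 3 = 3)
-19*32 + W(6) = -19*32 + 3 = -608 + 3 = -605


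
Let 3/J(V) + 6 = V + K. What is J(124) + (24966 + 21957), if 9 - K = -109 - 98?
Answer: 15672285/334 ≈ 46923.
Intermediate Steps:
K = 216 (K = 9 - (-109 - 98) = 9 - 1*(-207) = 9 + 207 = 216)
J(V) = 3/(210 + V) (J(V) = 3/(-6 + (V + 216)) = 3/(-6 + (216 + V)) = 3/(210 + V))
J(124) + (24966 + 21957) = 3/(210 + 124) + (24966 + 21957) = 3/334 + 46923 = 15672285/334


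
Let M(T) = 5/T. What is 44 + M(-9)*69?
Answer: 17/3 ≈ 5.6667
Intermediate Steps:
44 + M(-9)*69 = 44 + (5/(-9))*69 = 44 + (5*(-1/9))*69 = 44 - 5/9*69 = 44 - 115/3 = 17/3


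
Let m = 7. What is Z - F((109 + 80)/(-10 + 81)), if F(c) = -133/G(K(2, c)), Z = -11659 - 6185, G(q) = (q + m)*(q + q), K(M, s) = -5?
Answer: -357013/20 ≈ -17851.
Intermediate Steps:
G(q) = 2*q*(7 + q) (G(q) = (q + 7)*(q + q) = (7 + q)*(2*q) = 2*q*(7 + q))
Z = -17844
F(c) = 133/20 (F(c) = -133*(-1/(10*(7 - 5))) = -133/(2*(-5)*2) = -133/(-20) = -133*(-1/20) = 133/20)
Z - F((109 + 80)/(-10 + 81)) = -17844 - 1*133/20 = -17844 - 133/20 = -357013/20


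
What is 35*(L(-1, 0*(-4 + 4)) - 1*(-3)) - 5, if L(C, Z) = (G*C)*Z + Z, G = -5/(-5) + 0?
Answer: 100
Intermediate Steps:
G = 1 (G = -⅕*(-5) + 0 = 1 + 0 = 1)
L(C, Z) = Z + C*Z (L(C, Z) = (1*C)*Z + Z = C*Z + Z = Z + C*Z)
35*(L(-1, 0*(-4 + 4)) - 1*(-3)) - 5 = 35*((0*(-4 + 4))*(1 - 1) - 1*(-3)) - 5 = 35*((0*0)*0 + 3) - 5 = 35*(0*0 + 3) - 5 = 35*(0 + 3) - 5 = 35*3 - 5 = 105 - 5 = 100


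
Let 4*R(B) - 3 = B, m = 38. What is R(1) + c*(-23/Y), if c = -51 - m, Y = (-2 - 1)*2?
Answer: -2041/6 ≈ -340.17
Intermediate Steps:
R(B) = ¾ + B/4
Y = -6 (Y = -3*2 = -6)
c = -89 (c = -51 - 1*38 = -51 - 38 = -89)
R(1) + c*(-23/Y) = (¾ + (¼)*1) - (-2047)/(-6) = (¾ + ¼) - (-2047)*(-1)/6 = 1 - 89*23/6 = 1 - 2047/6 = -2041/6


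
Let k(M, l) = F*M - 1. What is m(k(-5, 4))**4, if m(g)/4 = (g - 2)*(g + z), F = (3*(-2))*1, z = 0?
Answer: 96224799211776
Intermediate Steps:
F = -6 (F = -6*1 = -6)
k(M, l) = -1 - 6*M (k(M, l) = -6*M - 1 = -1 - 6*M)
m(g) = 4*g*(-2 + g) (m(g) = 4*((g - 2)*(g + 0)) = 4*((-2 + g)*g) = 4*(g*(-2 + g)) = 4*g*(-2 + g))
m(k(-5, 4))**4 = (4*(-1 - 6*(-5))*(-2 + (-1 - 6*(-5))))**4 = (4*(-1 + 30)*(-2 + (-1 + 30)))**4 = (4*29*(-2 + 29))**4 = (4*29*27)**4 = 3132**4 = 96224799211776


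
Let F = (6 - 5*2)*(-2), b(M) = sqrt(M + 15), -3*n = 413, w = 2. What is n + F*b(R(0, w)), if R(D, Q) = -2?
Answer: -413/3 + 8*sqrt(13) ≈ -108.82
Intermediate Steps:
n = -413/3 (n = -1/3*413 = -413/3 ≈ -137.67)
b(M) = sqrt(15 + M)
F = 8 (F = (6 - 10)*(-2) = -4*(-2) = 8)
n + F*b(R(0, w)) = -413/3 + 8*sqrt(15 - 2) = -413/3 + 8*sqrt(13)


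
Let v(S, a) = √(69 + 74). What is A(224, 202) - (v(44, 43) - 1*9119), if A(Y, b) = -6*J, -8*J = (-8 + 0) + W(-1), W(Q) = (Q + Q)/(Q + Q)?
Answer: 36455/4 - √143 ≈ 9101.8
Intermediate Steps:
v(S, a) = √143
W(Q) = 1 (W(Q) = (2*Q)/((2*Q)) = (2*Q)*(1/(2*Q)) = 1)
J = 7/8 (J = -((-8 + 0) + 1)/8 = -(-8 + 1)/8 = -⅛*(-7) = 7/8 ≈ 0.87500)
A(Y, b) = -21/4 (A(Y, b) = -6*7/8 = -21/4)
A(224, 202) - (v(44, 43) - 1*9119) = -21/4 - (√143 - 1*9119) = -21/4 - (√143 - 9119) = -21/4 - (-9119 + √143) = -21/4 + (9119 - √143) = 36455/4 - √143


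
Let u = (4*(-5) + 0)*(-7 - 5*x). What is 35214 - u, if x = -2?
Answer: 35274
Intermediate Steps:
u = -60 (u = (4*(-5) + 0)*(-7 - 5*(-2)) = (-20 + 0)*(-7 + 10) = -20*3 = -60)
35214 - u = 35214 - 1*(-60) = 35214 + 60 = 35274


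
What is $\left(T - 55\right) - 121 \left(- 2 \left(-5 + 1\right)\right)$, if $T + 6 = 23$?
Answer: $-1006$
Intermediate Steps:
$T = 17$ ($T = -6 + 23 = 17$)
$\left(T - 55\right) - 121 \left(- 2 \left(-5 + 1\right)\right) = \left(17 - 55\right) - 121 \left(- 2 \left(-5 + 1\right)\right) = \left(17 - 55\right) - 121 \left(\left(-2\right) \left(-4\right)\right) = -38 - 968 = -1006$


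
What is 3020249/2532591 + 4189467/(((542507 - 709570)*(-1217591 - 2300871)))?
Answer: 1775327521265998391/1488669189559301646 ≈ 1.1926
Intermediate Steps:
3020249/2532591 + 4189467/(((542507 - 709570)*(-1217591 - 2300871))) = 3020249*(1/2532591) + 4189467/((-167063*(-3518462))) = 3020249/2532591 + 4189467/587804817106 = 1775327521265998391/1488669189559301646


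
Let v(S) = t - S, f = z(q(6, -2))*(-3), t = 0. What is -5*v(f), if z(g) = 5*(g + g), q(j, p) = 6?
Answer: -900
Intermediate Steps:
z(g) = 10*g (z(g) = 5*(2*g) = 10*g)
f = -180 (f = (10*6)*(-3) = 60*(-3) = -180)
v(S) = -S (v(S) = 0 - S = -S)
-5*v(f) = -(-5)*(-180) = -5*180 = -900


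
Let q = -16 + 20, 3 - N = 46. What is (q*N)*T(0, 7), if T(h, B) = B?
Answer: -1204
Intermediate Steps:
N = -43 (N = 3 - 1*46 = 3 - 46 = -43)
q = 4
(q*N)*T(0, 7) = (4*(-43))*7 = -172*7 = -1204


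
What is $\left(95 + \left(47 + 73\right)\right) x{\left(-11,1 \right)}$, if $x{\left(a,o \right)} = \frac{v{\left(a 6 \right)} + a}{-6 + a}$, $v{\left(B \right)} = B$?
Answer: $\frac{16555}{17} \approx 973.82$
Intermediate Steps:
$x{\left(a,o \right)} = \frac{7 a}{-6 + a}$ ($x{\left(a,o \right)} = \frac{a 6 + a}{-6 + a} = \frac{6 a + a}{-6 + a} = \frac{7 a}{-6 + a}$)
$\left(95 + \left(47 + 73\right)\right) x{\left(-11,1 \right)} = \left(95 + \left(47 + 73\right)\right) 7 \left(-11\right) \frac{1}{-6 - 11} = \left(95 + 120\right) 7 \left(-11\right) \frac{1}{-17} = 215 \cdot 7 \left(-11\right) \left(- \frac{1}{17}\right) = 215 \cdot \frac{77}{17} = \frac{16555}{17}$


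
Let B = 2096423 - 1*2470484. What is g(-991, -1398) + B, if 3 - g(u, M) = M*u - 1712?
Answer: -1757764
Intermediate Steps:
g(u, M) = 1715 - M*u (g(u, M) = 3 - (M*u - 1712) = 3 - (-1712 + M*u) = 3 + (1712 - M*u) = 1715 - M*u)
B = -374061 (B = 2096423 - 2470484 = -374061)
g(-991, -1398) + B = (1715 - 1*(-1398)*(-991)) - 374061 = (1715 - 1385418) - 374061 = -1383703 - 374061 = -1757764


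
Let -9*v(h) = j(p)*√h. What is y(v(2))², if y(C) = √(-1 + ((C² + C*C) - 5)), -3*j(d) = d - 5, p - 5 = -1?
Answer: -4370/729 ≈ -5.9945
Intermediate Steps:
p = 4 (p = 5 - 1 = 4)
j(d) = 5/3 - d/3 (j(d) = -(d - 5)/3 = -(-5 + d)/3 = 5/3 - d/3)
v(h) = -√h/27 (v(h) = -(5/3 - ⅓*4)*√h/9 = -(5/3 - 4/3)*√h/9 = -√h/27)
y(C) = √(-6 + 2*C²) (y(C) = √(-1 + ((C² + C²) - 5)) = √(-1 + (2*C² - 5)) = √(-1 + (-5 + 2*C²)) = √(-6 + 2*C²))
y(v(2))² = (√(-6 + 2*(-√2/27)²))² = (√(-6 + 2*(2/729)))² = (√(-6 + 4/729))² = (√(-4370/729))² = (I*√4370/27)² = -4370/729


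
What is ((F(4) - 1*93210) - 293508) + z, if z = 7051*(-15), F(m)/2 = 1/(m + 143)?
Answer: -72394999/147 ≈ -4.9248e+5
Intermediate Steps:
F(m) = 2/(143 + m) (F(m) = 2/(m + 143) = 2/(143 + m))
z = -105765
((F(4) - 1*93210) - 293508) + z = ((2/(143 + 4) - 1*93210) - 293508) - 105765 = ((2/147 - 93210) - 293508) - 105765 = (-13701868/147 - 293508) - 105765 = -56847544/147 - 105765 = -72394999/147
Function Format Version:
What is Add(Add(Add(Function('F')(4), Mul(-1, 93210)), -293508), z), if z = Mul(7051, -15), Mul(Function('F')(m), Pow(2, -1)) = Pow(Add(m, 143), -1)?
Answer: Rational(-72394999, 147) ≈ -4.9248e+5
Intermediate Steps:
Function('F')(m) = Mul(2, Pow(Add(143, m), -1)) (Function('F')(m) = Mul(2, Pow(Add(m, 143), -1)) = Mul(2, Pow(Add(143, m), -1)))
z = -105765
Add(Add(Add(Function('F')(4), Mul(-1, 93210)), -293508), z) = Add(Add(Add(Mul(2, Pow(Add(143, 4), -1)), Mul(-1, 93210)), -293508), -105765) = Add(Add(Add(Mul(2, Pow(147, -1)), -93210), -293508), -105765) = Add(Add(Add(Mul(2, Rational(1, 147)), -93210), -293508), -105765) = Add(Add(Add(Rational(2, 147), -93210), -293508), -105765) = Add(Add(Rational(-13701868, 147), -293508), -105765) = Add(Rational(-56847544, 147), -105765) = Rational(-72394999, 147)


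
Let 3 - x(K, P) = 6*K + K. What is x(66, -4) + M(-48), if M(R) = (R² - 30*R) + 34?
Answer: 3319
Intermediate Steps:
x(K, P) = 3 - 7*K (x(K, P) = 3 - (6*K + K) = 3 - 7*K)
M(R) = 34 + R² - 30*R
x(66, -4) + M(-48) = (3 - 7*66) + (34 + (-48)² - 30*(-48)) = (3 - 462) + (34 + 2304 + 1440) = -459 + 3778 = 3319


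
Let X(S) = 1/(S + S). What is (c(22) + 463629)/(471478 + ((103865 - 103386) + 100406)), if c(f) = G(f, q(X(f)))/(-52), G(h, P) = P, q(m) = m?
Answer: 1060783151/1309566544 ≈ 0.81003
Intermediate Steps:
X(S) = 1/(2*S)
c(f) = -1/(104*f) (c(f) = (1/(2*f))/(-52) = (1/(2*f))*(-1/52) = -1/(104*f))
(c(22) + 463629)/(471478 + ((103865 - 103386) + 100406)) = (-1/104/22 + 463629)/(471478 + ((103865 - 103386) + 100406)) = (-1/104*1/22 + 463629)/(471478 + (479 + 100406)) = (-1/2288 + 463629)/(471478 + 100885) = (1060783151/2288)/572363 = (1060783151/2288)*(1/572363) = 1060783151/1309566544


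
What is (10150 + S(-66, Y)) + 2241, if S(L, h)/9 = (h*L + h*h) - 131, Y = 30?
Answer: 1492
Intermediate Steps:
S(L, h) = -1179 + 9*h² + 9*L*h (S(L, h) = 9*((h*L + h*h) - 131) = 9*((L*h + h²) - 131) = 9*((h² + L*h) - 131) = 9*(-131 + h² + L*h) = -1179 + 9*h² + 9*L*h)
(10150 + S(-66, Y)) + 2241 = (10150 + (-1179 + 9*30² + 9*(-66)*30)) + 2241 = (10150 + (-1179 + 9*900 - 17820)) + 2241 = (10150 + (-1179 + 8100 - 17820)) + 2241 = (10150 - 10899) + 2241 = -749 + 2241 = 1492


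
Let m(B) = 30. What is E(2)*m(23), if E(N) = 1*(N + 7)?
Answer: 270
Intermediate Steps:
E(N) = 7 + N (E(N) = 1*(7 + N) = 7 + N)
E(2)*m(23) = (7 + 2)*30 = 9*30 = 270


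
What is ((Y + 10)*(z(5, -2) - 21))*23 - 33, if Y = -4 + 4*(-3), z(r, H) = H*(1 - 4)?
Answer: 2037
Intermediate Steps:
z(r, H) = -3*H (z(r, H) = H*(-3) = -3*H)
Y = -16 (Y = -4 - 12 = -16)
((Y + 10)*(z(5, -2) - 21))*23 - 33 = ((-16 + 10)*(-3*(-2) - 21))*23 - 33 = -6*(6 - 21)*23 - 33 = -6*(-15)*23 - 33 = 90*23 - 33 = 2070 - 33 = 2037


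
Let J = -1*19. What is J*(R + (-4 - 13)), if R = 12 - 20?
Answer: 475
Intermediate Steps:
J = -19
R = -8
J*(R + (-4 - 13)) = -19*(-8 + (-4 - 13)) = -19*(-8 - 17) = -19*(-25) = 475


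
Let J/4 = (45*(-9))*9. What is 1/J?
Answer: -1/14580 ≈ -6.8587e-5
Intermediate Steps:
J = -14580 (J = 4*((45*(-9))*9) = 4*(-405*9) = 4*(-3645) = -14580)
1/J = 1/(-14580) = -1/14580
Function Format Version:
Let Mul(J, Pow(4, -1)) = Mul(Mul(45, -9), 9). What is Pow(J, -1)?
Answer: Rational(-1, 14580) ≈ -6.8587e-5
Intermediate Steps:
J = -14580 (J = Mul(4, Mul(Mul(45, -9), 9)) = Mul(4, Mul(-405, 9)) = Mul(4, -3645) = -14580)
Pow(J, -1) = Pow(-14580, -1) = Rational(-1, 14580)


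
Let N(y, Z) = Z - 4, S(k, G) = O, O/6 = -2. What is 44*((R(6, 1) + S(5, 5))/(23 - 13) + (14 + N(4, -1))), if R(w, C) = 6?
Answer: 1848/5 ≈ 369.60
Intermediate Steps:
O = -12 (O = 6*(-2) = -12)
S(k, G) = -12
N(y, Z) = -4 + Z
44*((R(6, 1) + S(5, 5))/(23 - 13) + (14 + N(4, -1))) = 44*((6 - 12)/(23 - 13) + (14 + (-4 - 1))) = 44*(-6/10 + (14 - 5)) = 44*(-6*⅒ + 9) = 44*(-⅗ + 9) = 44*(42/5) = 1848/5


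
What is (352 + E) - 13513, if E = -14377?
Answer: -27538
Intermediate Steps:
(352 + E) - 13513 = (352 - 14377) - 13513 = -14025 - 13513 = -27538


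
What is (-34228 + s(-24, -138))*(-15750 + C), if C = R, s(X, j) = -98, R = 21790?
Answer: -207329040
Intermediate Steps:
C = 21790
(-34228 + s(-24, -138))*(-15750 + C) = (-34228 - 98)*(-15750 + 21790) = -34326*6040 = -207329040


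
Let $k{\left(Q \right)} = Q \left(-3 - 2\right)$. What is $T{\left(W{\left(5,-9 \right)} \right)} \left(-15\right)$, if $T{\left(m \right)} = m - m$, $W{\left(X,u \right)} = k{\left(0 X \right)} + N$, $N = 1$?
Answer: $0$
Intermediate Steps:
$k{\left(Q \right)} = - 5 Q$ ($k{\left(Q \right)} = Q \left(-5\right) = - 5 Q$)
$W{\left(X,u \right)} = 1$ ($W{\left(X,u \right)} = - 5 \cdot 0 X + 1 = \left(-5\right) 0 + 1 = 0 + 1 = 1$)
$T{\left(m \right)} = 0$
$T{\left(W{\left(5,-9 \right)} \right)} \left(-15\right) = 0 \left(-15\right) = 0$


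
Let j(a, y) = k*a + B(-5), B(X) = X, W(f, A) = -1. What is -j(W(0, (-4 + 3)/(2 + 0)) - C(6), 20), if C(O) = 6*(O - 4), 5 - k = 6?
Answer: -8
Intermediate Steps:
k = -1 (k = 5 - 1*6 = 5 - 6 = -1)
C(O) = -24 + 6*O (C(O) = 6*(-4 + O) = -24 + 6*O)
j(a, y) = -5 - a (j(a, y) = -a - 5 = -5 - a)
-j(W(0, (-4 + 3)/(2 + 0)) - C(6), 20) = -(-5 - (-1 - (-24 + 6*6))) = -(-5 - (-1 - (-24 + 36))) = -(-5 - (-1 - 1*12)) = -(-5 - (-1 - 12)) = -(-5 - 1*(-13)) = -(-5 + 13) = -1*8 = -8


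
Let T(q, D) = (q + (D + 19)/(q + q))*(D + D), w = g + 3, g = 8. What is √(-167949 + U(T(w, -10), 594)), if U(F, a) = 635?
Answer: I*√167314 ≈ 409.04*I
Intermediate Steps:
w = 11 (w = 8 + 3 = 11)
T(q, D) = 2*D*(q + (19 + D)/(2*q)) (T(q, D) = (q + (19 + D)/((2*q)))*(2*D) = (q + (19 + D)*(1/(2*q)))*(2*D) = (q + (19 + D)/(2*q))*(2*D) = 2*D*(q + (19 + D)/(2*q)))
√(-167949 + U(T(w, -10), 594)) = √(-167949 + 635) = √(-167314) = I*√167314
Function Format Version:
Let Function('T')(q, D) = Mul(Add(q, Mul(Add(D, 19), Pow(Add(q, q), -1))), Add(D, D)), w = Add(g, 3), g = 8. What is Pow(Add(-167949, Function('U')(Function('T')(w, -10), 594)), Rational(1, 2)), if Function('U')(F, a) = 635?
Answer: Mul(I, Pow(167314, Rational(1, 2))) ≈ Mul(409.04, I)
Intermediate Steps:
w = 11 (w = Add(8, 3) = 11)
Function('T')(q, D) = Mul(2, D, Add(q, Mul(Rational(1, 2), Pow(q, -1), Add(19, D)))) (Function('T')(q, D) = Mul(Add(q, Mul(Add(19, D), Pow(Mul(2, q), -1))), Mul(2, D)) = Mul(Add(q, Mul(Add(19, D), Mul(Rational(1, 2), Pow(q, -1)))), Mul(2, D)) = Mul(Add(q, Mul(Rational(1, 2), Pow(q, -1), Add(19, D))), Mul(2, D)) = Mul(2, D, Add(q, Mul(Rational(1, 2), Pow(q, -1), Add(19, D)))))
Pow(Add(-167949, Function('U')(Function('T')(w, -10), 594)), Rational(1, 2)) = Pow(Add(-167949, 635), Rational(1, 2)) = Pow(-167314, Rational(1, 2)) = Mul(I, Pow(167314, Rational(1, 2)))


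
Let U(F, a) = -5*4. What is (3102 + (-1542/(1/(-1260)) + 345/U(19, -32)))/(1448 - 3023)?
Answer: -864891/700 ≈ -1235.6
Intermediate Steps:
U(F, a) = -20
(3102 + (-1542/(1/(-1260)) + 345/U(19, -32)))/(1448 - 3023) = (3102 + (-1542/(1/(-1260)) + 345/(-20)))/(1448 - 3023) = (3102 + (-1542/(-1/1260) + 345*(-1/20)))/(-1575) = (3102 + (-1542*(-1260) - 69/4))*(-1/1575) = (3102 + (1942920 - 69/4))*(-1/1575) = (3102 + 7771611/4)*(-1/1575) = (7784019/4)*(-1/1575) = -864891/700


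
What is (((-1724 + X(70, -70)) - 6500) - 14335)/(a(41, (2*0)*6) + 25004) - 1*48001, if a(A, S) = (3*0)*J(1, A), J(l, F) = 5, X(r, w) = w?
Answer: -63170507/1316 ≈ -48002.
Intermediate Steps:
a(A, S) = 0 (a(A, S) = (3*0)*5 = 0*5 = 0)
(((-1724 + X(70, -70)) - 6500) - 14335)/(a(41, (2*0)*6) + 25004) - 1*48001 = (((-1724 - 70) - 6500) - 14335)/(0 + 25004) - 1*48001 = ((-1794 - 6500) - 14335)/25004 - 48001 = (-8294 - 14335)*(1/25004) - 48001 = -22629*1/25004 - 48001 = -1191/1316 - 48001 = -63170507/1316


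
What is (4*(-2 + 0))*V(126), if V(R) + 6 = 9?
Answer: -24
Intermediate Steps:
V(R) = 3 (V(R) = -6 + 9 = 3)
(4*(-2 + 0))*V(126) = (4*(-2 + 0))*3 = (4*(-2))*3 = -8*3 = -24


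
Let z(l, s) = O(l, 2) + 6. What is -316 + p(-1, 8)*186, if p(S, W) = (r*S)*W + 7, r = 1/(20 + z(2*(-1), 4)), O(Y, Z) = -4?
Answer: 10102/11 ≈ 918.36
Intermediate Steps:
z(l, s) = 2 (z(l, s) = -4 + 6 = 2)
r = 1/22 (r = 1/(20 + 2) = 1/22 ≈ 0.045455)
p(S, W) = 7 + S*W/22 (p(S, W) = (S/22)*W + 7 = S*W/22 + 7 = 7 + S*W/22)
-316 + p(-1, 8)*186 = -316 + (7 + (1/22)*(-1)*8)*186 = -316 + (7 - 4/11)*186 = -316 + (73/11)*186 = -316 + 13578/11 = 10102/11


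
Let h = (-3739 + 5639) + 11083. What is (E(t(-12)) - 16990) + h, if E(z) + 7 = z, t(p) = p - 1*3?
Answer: -4029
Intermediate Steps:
t(p) = -3 + p (t(p) = p - 3 = -3 + p)
E(z) = -7 + z
h = 12983 (h = 1900 + 11083 = 12983)
(E(t(-12)) - 16990) + h = ((-7 + (-3 - 12)) - 16990) + 12983 = ((-7 - 15) - 16990) + 12983 = (-22 - 16990) + 12983 = -17012 + 12983 = -4029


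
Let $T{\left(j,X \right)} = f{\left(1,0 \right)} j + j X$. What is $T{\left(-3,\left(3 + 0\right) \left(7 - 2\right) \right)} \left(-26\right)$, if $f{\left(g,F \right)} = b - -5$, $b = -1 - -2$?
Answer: $1638$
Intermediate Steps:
$b = 1$ ($b = -1 + 2 = 1$)
$f{\left(g,F \right)} = 6$ ($f{\left(g,F \right)} = 1 - -5 = 1 + 5 = 6$)
$T{\left(j,X \right)} = 6 j + X j$ ($T{\left(j,X \right)} = 6 j + j X = 6 j + X j$)
$T{\left(-3,\left(3 + 0\right) \left(7 - 2\right) \right)} \left(-26\right) = - 3 \left(6 + \left(3 + 0\right) \left(7 - 2\right)\right) \left(-26\right) = - 3 \left(6 + 3 \cdot 5\right) \left(-26\right) = - 3 \left(6 + 15\right) \left(-26\right) = \left(-3\right) 21 \left(-26\right) = \left(-63\right) \left(-26\right) = 1638$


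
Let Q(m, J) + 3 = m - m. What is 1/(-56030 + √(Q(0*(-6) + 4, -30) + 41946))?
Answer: -56030/3139318957 - √41943/3139318957 ≈ -1.7913e-5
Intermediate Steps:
Q(m, J) = -3 (Q(m, J) = -3 + (m - m) = -3 + 0 = -3)
1/(-56030 + √(Q(0*(-6) + 4, -30) + 41946)) = 1/(-56030 + √(-3 + 41946)) = 1/(-56030 + √41943)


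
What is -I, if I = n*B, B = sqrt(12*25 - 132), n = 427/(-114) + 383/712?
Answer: 130181*sqrt(42)/20292 ≈ 41.576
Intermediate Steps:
n = -130181/40584 (n = 427*(-1/114) + 383*(1/712) = -427/114 + 383/712 = -130181/40584 ≈ -3.2077)
B = 2*sqrt(42) (B = sqrt(300 - 132) = sqrt(168) = 2*sqrt(42) ≈ 12.961)
I = -130181*sqrt(42)/20292 ≈ -41.576
-I = -(-130181)*sqrt(42)/20292 = 130181*sqrt(42)/20292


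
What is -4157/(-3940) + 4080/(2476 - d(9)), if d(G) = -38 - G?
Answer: 8854437/3313540 ≈ 2.6722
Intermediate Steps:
-4157/(-3940) + 4080/(2476 - d(9)) = -4157/(-3940) + 4080/(2476 - (-38 - 1*9)) = -4157*(-1/3940) + 4080/(2476 - (-38 - 9)) = 4157/3940 + 4080/(2476 - 1*(-47)) = 4157/3940 + 4080/(2476 + 47) = 4157/3940 + 4080/2523 = 4157/3940 + 4080*(1/2523) = 4157/3940 + 1360/841 = 8854437/3313540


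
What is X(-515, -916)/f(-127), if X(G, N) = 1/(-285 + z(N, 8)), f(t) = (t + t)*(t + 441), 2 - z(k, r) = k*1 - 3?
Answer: -1/50724816 ≈ -1.9714e-8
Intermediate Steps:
z(k, r) = 5 - k (z(k, r) = 2 - (k*1 - 3) = 2 - (k - 3) = 2 - (-3 + k) = 2 + (3 - k) = 5 - k)
f(t) = 2*t*(441 + t) (f(t) = (2*t)*(441 + t) = 2*t*(441 + t))
X(G, N) = 1/(-280 - N) (X(G, N) = 1/(-285 + (5 - N)) = 1/(-280 - N))
X(-515, -916)/f(-127) = (-1/(280 - 916))/((2*(-127)*(441 - 127))) = (-1/(-636))/((2*(-127)*314)) = -1*(-1/636)/(-79756) = (1/636)*(-1/79756) = -1/50724816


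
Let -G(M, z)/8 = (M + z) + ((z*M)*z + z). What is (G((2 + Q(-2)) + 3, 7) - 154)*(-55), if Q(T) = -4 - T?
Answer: 80630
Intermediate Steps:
G(M, z) = -16*z - 8*M - 8*M*z**2 (G(M, z) = -8*((M + z) + ((z*M)*z + z)) = -8*((M + z) + ((M*z)*z + z)) = -8*((M + z) + (M*z**2 + z)) = -8*((M + z) + (z + M*z**2)) = -8*(M + 2*z + M*z**2) = -16*z - 8*M - 8*M*z**2)
(G((2 + Q(-2)) + 3, 7) - 154)*(-55) = ((-16*7 - 8*((2 + (-4 - 1*(-2))) + 3) - 8*((2 + (-4 - 1*(-2))) + 3)*7**2) - 154)*(-55) = ((-112 - 8*((2 + (-4 + 2)) + 3) - 8*((2 + (-4 + 2)) + 3)*49) - 154)*(-55) = ((-112 - 8*((2 - 2) + 3) - 8*((2 - 2) + 3)*49) - 154)*(-55) = ((-112 - 8*(0 + 3) - 8*(0 + 3)*49) - 154)*(-55) = ((-112 - 8*3 - 8*3*49) - 154)*(-55) = ((-112 - 24 - 1176) - 154)*(-55) = (-1312 - 154)*(-55) = -1466*(-55) = 80630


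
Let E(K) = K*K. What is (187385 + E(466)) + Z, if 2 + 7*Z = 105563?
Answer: 2937348/7 ≈ 4.1962e+5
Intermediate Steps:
Z = 105561/7 (Z = -2/7 + (⅐)*105563 = -2/7 + 105563/7 = 105561/7 ≈ 15080.)
E(K) = K²
(187385 + E(466)) + Z = (187385 + 466²) + 105561/7 = (187385 + 217156) + 105561/7 = 404541 + 105561/7 = 2937348/7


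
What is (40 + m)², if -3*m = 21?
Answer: 1089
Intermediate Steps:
m = -7 (m = -⅓*21 = -7)
(40 + m)² = (40 - 7)² = 33² = 1089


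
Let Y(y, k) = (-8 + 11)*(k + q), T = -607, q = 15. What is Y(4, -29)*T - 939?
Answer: 24555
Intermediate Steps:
Y(y, k) = 45 + 3*k (Y(y, k) = (-8 + 11)*(k + 15) = 3*(15 + k) = 45 + 3*k)
Y(4, -29)*T - 939 = (45 + 3*(-29))*(-607) - 939 = (45 - 87)*(-607) - 939 = -42*(-607) - 939 = 25494 - 939 = 24555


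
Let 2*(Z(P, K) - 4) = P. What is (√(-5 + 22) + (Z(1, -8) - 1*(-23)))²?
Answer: 3093/4 + 55*√17 ≈ 1000.0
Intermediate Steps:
Z(P, K) = 4 + P/2
(√(-5 + 22) + (Z(1, -8) - 1*(-23)))² = (√(-5 + 22) + ((4 + (½)*1) - 1*(-23)))² = (√17 + ((4 + ½) + 23))² = (√17 + (9/2 + 23))² = (√17 + 55/2)² = (55/2 + √17)²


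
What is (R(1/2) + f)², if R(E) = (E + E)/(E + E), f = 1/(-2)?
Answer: ¼ ≈ 0.25000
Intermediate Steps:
f = -½ ≈ -0.50000
R(E) = 1 (R(E) = (2*E)/((2*E)) = (2*E)*(1/(2*E)) = 1)
(R(1/2) + f)² = (1 - ½)² = (½)² = ¼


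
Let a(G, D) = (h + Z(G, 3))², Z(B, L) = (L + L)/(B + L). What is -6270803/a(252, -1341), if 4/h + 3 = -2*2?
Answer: -2220021032075/106276 ≈ -2.0889e+7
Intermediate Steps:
Z(B, L) = 2*L/(B + L) (Z(B, L) = (2*L)/(B + L) = 2*L/(B + L))
h = -4/7 (h = 4/(-3 - 2*2) = 4/(-3 - 4) = 4/(-7) = 4*(-⅐) = -4/7 ≈ -0.57143)
a(G, D) = (-4/7 + 6/(3 + G))² (a(G, D) = (-4/7 + 2*3/(G + 3))² = (-4/7 + 2*3/(3 + G))² = (-4/7 + 6/(3 + G))²)
-6270803/a(252, -1341) = -6270803*49*(3 + 252)²/(4*(-15 + 2*252)²) = -6270803*3186225/(4*(-15 + 504)²) = -6270803/((4/49)*489²*(1/65025)) = -6270803/((4/49)*239121*(1/65025)) = -6270803/106276/354025 = -6270803*354025/106276 = -2220021032075/106276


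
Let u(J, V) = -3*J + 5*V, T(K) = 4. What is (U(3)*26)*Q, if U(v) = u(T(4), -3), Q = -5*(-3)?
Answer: -10530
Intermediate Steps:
Q = 15
U(v) = -27 (U(v) = -3*4 + 5*(-3) = -12 - 15 = -27)
(U(3)*26)*Q = -27*26*15 = -702*15 = -10530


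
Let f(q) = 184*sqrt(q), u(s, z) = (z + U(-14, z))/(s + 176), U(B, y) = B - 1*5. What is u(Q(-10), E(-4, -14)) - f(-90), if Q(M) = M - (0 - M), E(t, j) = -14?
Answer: -11/52 - 552*I*sqrt(10) ≈ -0.21154 - 1745.6*I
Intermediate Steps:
Q(M) = 2*M (Q(M) = M - (-1)*M = M + M = 2*M)
U(B, y) = -5 + B (U(B, y) = B - 5 = -5 + B)
u(s, z) = (-19 + z)/(176 + s) (u(s, z) = (z + (-5 - 14))/(s + 176) = (z - 19)/(176 + s) = (-19 + z)/(176 + s))
u(Q(-10), E(-4, -14)) - f(-90) = (-19 - 14)/(176 + 2*(-10)) - 184*sqrt(-90) = -33/(176 - 20) - 184*3*I*sqrt(10) = -33/156 - 552*I*sqrt(10) = (1/156)*(-33) - 552*I*sqrt(10) = -11/52 - 552*I*sqrt(10)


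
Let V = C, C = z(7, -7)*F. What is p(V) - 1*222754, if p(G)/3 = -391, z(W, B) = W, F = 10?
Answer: -223927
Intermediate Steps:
C = 70 (C = 7*10 = 70)
V = 70
p(G) = -1173 (p(G) = 3*(-391) = -1173)
p(V) - 1*222754 = -1173 - 1*222754 = -1173 - 222754 = -223927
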